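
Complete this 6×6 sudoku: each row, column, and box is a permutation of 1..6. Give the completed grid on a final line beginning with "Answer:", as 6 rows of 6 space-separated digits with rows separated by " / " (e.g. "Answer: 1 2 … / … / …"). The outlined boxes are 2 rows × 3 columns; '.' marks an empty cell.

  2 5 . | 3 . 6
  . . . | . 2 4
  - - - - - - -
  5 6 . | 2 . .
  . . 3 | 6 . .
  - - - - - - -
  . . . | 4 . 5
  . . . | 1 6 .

Step 1. [r4c6∈{1}] only 1 remains possible at r4c6. So r4c6=1.
Step 2. [r4c1∈{4}] only 4 remains possible at r4c1. So r4c1=4.
Step 3. [r6c1∈{3}] r6c1 is down to just 3 ⇒ r6c1=3.
Step 4. [r3c3∈{1}] r3c3 has the single candidate 1 ⇒ r3c3=1.
Step 5. [r4c2∈{2}] r4c2 is down to just 2. So r4c2=2.
Step 6. [r2c3∈{6}] r2c3 has the single candidate 6. So r2c3=6.
Step 7. [r6c3∈{2,4,5}] across row 6, 5 lands solely at r6c3, so r6c3=5.
Step 8. [r5c2∈{1}] only 1 remains possible at r5c2. So r5c2=1.
Step 9. [r3c6∈{3}] r3c6's peers cover all but 3, so r3c6=3.
Step 10. [r2c4∈{5}] only 5 remains possible at r2c4. So r2c4=5.
Step 11. [r6c2∈{4}] only 4 remains possible at r6c2, so r6c2=4.
Step 12. [r1c5∈{1}] r1c5's peers cover all but 1 ⇒ r1c5=1.
Step 13. [r4c5∈{5}] nothing but 5 survives at r4c5, so r4c5=5.
Step 14. [r5c3∈{2}] nothing but 2 survives at r5c3, so r5c3=2.
Step 15. [r2c2∈{3}] r2c2 has the single candidate 3, so r2c2=3.
Step 16. [r6c6∈{2}] r6c6 has the single candidate 2 ⇒ r6c6=2.
Step 17. [r2c1∈{1}] r2c1 is down to just 1, so r2c1=1.
Step 18. [r1c3∈{4}] r1c3 is down to just 4. So r1c3=4.
Step 19. [r5c5∈{3}] r5c5's peers cover all but 3, so r5c5=3.
Step 20. [r3c5∈{4}] only 4 remains possible at r3c5. So r3c5=4.
Step 21. [r5c1∈{6}] r5c1's peers cover all but 6, so r5c1=6.

Answer: 2 5 4 3 1 6 / 1 3 6 5 2 4 / 5 6 1 2 4 3 / 4 2 3 6 5 1 / 6 1 2 4 3 5 / 3 4 5 1 6 2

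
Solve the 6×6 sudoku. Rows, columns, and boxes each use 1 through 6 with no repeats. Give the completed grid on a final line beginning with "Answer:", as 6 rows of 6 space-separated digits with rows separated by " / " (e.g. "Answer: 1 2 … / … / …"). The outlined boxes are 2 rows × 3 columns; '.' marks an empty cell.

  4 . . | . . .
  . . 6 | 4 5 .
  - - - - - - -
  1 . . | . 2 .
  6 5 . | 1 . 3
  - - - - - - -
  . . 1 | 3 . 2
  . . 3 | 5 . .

Step 1. [r4c5∈{4}] r4c5's peers cover all but 4. So r4c5=4.
Step 2. [r2c6∈{1}] r2c6 is down to just 1. So r2c6=1.
Step 3. [r5c5∈{6}] only 6 remains possible at r5c5 ⇒ r5c5=6.
Step 4. [r1c4∈{2,6}] r1c4 is the only open cell in col 4 admitting 2 ⇒ r1c4=2.
Step 5. [r2c1∈{2,3}] across col 1, 3 lands solely at r2c1 ⇒ r2c1=3.
Step 6. [r5c2∈{4}] only 4 remains possible at r5c2 ⇒ r5c2=4.
Step 7. [r3c6∈{5,6}] 5 has one home in row 3: r3c6. So r3c6=5.
Step 8. [r6c1∈{2}] r6c1's peers cover all but 2, so r6c1=2.
Step 9. [r1c3∈{5}] r1c3 has the single candidate 5, so r1c3=5.
Step 10. [r6c2∈{6}] r6c2 is down to just 6, so r6c2=6.
Step 11. [r6c5∈{1}] r6c5 has the single candidate 1 ⇒ r6c5=1.
Step 12. [r1c5∈{3}] r1c5's peers cover all but 3, so r1c5=3.
Step 13. [r5c1∈{5}] nothing but 5 survives at r5c1, so r5c1=5.
Step 14. [r3c4∈{6}] nothing but 6 survives at r3c4. So r3c4=6.
Step 15. [r3c2∈{3}] r3c2 has the single candidate 3. So r3c2=3.
Step 16. [r2c2∈{2}] r2c2 has the single candidate 2. So r2c2=2.
Step 17. [r1c6∈{6}] nothing but 6 survives at r1c6, so r1c6=6.
Step 18. [r3c3∈{4}] nothing but 4 survives at r3c3. So r3c3=4.
Step 19. [r4c3∈{2}] only 2 remains possible at r4c3. So r4c3=2.
Step 20. [r6c6∈{4}] r6c6 is down to just 4, so r6c6=4.
Step 21. [r1c2∈{1}] nothing but 1 survives at r1c2, so r1c2=1.

Answer: 4 1 5 2 3 6 / 3 2 6 4 5 1 / 1 3 4 6 2 5 / 6 5 2 1 4 3 / 5 4 1 3 6 2 / 2 6 3 5 1 4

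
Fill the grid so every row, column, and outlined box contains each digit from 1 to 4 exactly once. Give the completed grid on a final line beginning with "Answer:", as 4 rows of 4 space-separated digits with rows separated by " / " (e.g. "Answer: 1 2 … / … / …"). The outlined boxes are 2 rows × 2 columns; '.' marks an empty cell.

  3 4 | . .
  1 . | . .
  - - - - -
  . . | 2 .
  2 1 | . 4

Step 1. [r3c4∈{1,3}] in row 3, 1 fits only at r3c4 ⇒ r3c4=1.
Step 2. [r2c4∈{2,3}] across col 4, 3 lands solely at r2c4. So r2c4=3.
Step 3. [r2c3∈{4}] r2c3 has the single candidate 4. So r2c3=4.
Step 4. [r1c3∈{1}] r1c3's peers cover all but 1, so r1c3=1.
Step 5. [r1c4∈{2}] r1c4's peers cover all but 2 ⇒ r1c4=2.
Step 6. [r3c2∈{3}] r3c2 is down to just 3. So r3c2=3.
Step 7. [r3c1∈{4}] nothing but 4 survives at r3c1. So r3c1=4.
Step 8. [r2c2∈{2}] r2c2's peers cover all but 2, so r2c2=2.
Step 9. [r4c3∈{3}] r4c3's peers cover all but 3. So r4c3=3.

Answer: 3 4 1 2 / 1 2 4 3 / 4 3 2 1 / 2 1 3 4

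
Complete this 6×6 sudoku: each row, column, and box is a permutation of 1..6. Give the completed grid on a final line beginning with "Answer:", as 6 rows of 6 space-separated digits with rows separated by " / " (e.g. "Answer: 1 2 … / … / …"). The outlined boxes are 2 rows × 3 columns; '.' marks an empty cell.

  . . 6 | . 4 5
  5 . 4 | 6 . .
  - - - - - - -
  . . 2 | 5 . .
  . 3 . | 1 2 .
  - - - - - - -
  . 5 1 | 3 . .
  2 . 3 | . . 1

Step 1. [r5c5∈{6}] r5c5 has the single candidate 6 ⇒ r5c5=6.
Step 2. [r5c1∈{4}] r5c1's peers cover all but 4 ⇒ r5c1=4.
Step 3. [r3c2∈{1,4,6}] in col 2, 4 fits only at r3c2 ⇒ r3c2=4.
Step 4. [r1c4∈{2}] r1c4 has the single candidate 2. So r1c4=2.
Step 5. [r1c2∈{1}] r1c2 has the single candidate 1, so r1c2=1.
Step 6. [r3c5∈{3}] r3c5 is down to just 3, so r3c5=3.
Step 7. [r3c6∈{6}] r3c6 is down to just 6 ⇒ r3c6=6.
Step 8. [r5c6∈{2}] r5c6's peers cover all but 2 ⇒ r5c6=2.
Step 9. [r2c5∈{1}] only 1 remains possible at r2c5. So r2c5=1.
Step 10. [r2c2∈{2}] only 2 remains possible at r2c2, so r2c2=2.
Step 11. [r4c6∈{4}] r4c6's peers cover all but 4, so r4c6=4.
Step 12. [r6c4∈{4}] nothing but 4 survives at r6c4. So r6c4=4.
Step 13. [r6c5∈{5}] r6c5 has the single candidate 5 ⇒ r6c5=5.
Step 14. [r4c1∈{6}] r4c1 has the single candidate 6, so r4c1=6.
Step 15. [r4c3∈{5}] only 5 remains possible at r4c3 ⇒ r4c3=5.
Step 16. [r2c6∈{3}] nothing but 3 survives at r2c6. So r2c6=3.
Step 17. [r1c1∈{3}] nothing but 3 survives at r1c1, so r1c1=3.
Step 18. [r3c1∈{1}] r3c1's peers cover all but 1, so r3c1=1.
Step 19. [r6c2∈{6}] only 6 remains possible at r6c2, so r6c2=6.

Answer: 3 1 6 2 4 5 / 5 2 4 6 1 3 / 1 4 2 5 3 6 / 6 3 5 1 2 4 / 4 5 1 3 6 2 / 2 6 3 4 5 1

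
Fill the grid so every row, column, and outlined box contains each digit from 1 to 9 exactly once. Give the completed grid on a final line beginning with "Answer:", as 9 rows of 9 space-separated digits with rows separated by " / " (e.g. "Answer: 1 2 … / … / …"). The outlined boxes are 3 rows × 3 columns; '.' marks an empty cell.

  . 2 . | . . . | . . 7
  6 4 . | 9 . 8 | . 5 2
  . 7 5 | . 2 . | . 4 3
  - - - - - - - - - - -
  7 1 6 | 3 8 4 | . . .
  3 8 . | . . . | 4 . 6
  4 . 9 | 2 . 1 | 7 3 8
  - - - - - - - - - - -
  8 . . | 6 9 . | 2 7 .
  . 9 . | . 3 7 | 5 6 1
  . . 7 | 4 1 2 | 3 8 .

Step 1. [r4c7∈{9}] r4c7 has the single candidate 9 ⇒ r4c7=9.
Step 2. [r2c7∈{1}] only 1 remains possible at r2c7. So r2c7=1.
Step 3. [r6c2∈{5}] r6c2's peers cover all but 5 ⇒ r6c2=5.
Step 4. [r1c6∈{3,5,6}] r1c6 is the only open cell in col 6 admitting 3. So r1c6=3.
Step 5. [r7c3∈{1,3,4}] across row 7, 1 lands solely at r7c3 ⇒ r7c3=1.
Step 6. [r1c5∈{4,5,6}] row 1 places 4 nowhere but r1c5 ⇒ r1c5=4.
Step 7. [r5c5∈{5,7}] in col 5, 5 fits only at r5c5. So r5c5=5.
Step 8. [r3c4∈{1}] r3c4 is down to just 1 ⇒ r3c4=1.
Step 9. [r1c7∈{6,8}] r1c7 is the only open cell in row 1 admitting 6. So r1c7=6.
Step 10. [r5c3∈{2}] nothing but 2 survives at r5c3. So r5c3=2.
Step 11. [r1c8∈{9}] r1c8 has the single candidate 9, so r1c8=9.
Step 12. [r4c8∈{2}] nothing but 2 survives at r4c8 ⇒ r4c8=2.
Step 13. [r3c7∈{8}] r3c7 is down to just 8, so r3c7=8.
Step 14. [r1c1∈{1}] nothing but 1 survives at r1c1, so r1c1=1.
Step 15. [r2c5∈{7}] only 7 remains possible at r2c5, so r2c5=7.
Step 16. [r9c9∈{9}] only 9 remains possible at r9c9, so r9c9=9.
Step 17. [r2c3∈{3}] only 3 remains possible at r2c3 ⇒ r2c3=3.
Step 18. [r8c4∈{8}] r8c4's peers cover all but 8 ⇒ r8c4=8.
Step 19. [r1c3∈{8}] r1c3 is down to just 8, so r1c3=8.
Step 20. [r6c5∈{6}] r6c5 has the single candidate 6 ⇒ r6c5=6.
Step 21. [r1c4∈{5}] only 5 remains possible at r1c4 ⇒ r1c4=5.
Step 22. [r7c2∈{3}] nothing but 3 survives at r7c2. So r7c2=3.
Step 23. [r8c3∈{4}] r8c3 is down to just 4, so r8c3=4.
Step 24. [r9c1∈{5}] r9c1 is down to just 5 ⇒ r9c1=5.
Step 25. [r5c4∈{7}] r5c4's peers cover all but 7, so r5c4=7.
Step 26. [r5c8∈{1}] r5c8's peers cover all but 1. So r5c8=1.
Step 27. [r3c1∈{9}] r3c1's peers cover all but 9, so r3c1=9.
Step 28. [r9c2∈{6}] nothing but 6 survives at r9c2, so r9c2=6.
Step 29. [r4c9∈{5}] r4c9 has the single candidate 5, so r4c9=5.
Step 30. [r7c9∈{4}] r7c9 is down to just 4, so r7c9=4.
Step 31. [r5c6∈{9}] r5c6 is down to just 9 ⇒ r5c6=9.
Step 32. [r7c6∈{5}] r7c6's peers cover all but 5. So r7c6=5.
Step 33. [r3c6∈{6}] nothing but 6 survives at r3c6, so r3c6=6.
Step 34. [r8c1∈{2}] r8c1 is down to just 2 ⇒ r8c1=2.

Answer: 1 2 8 5 4 3 6 9 7 / 6 4 3 9 7 8 1 5 2 / 9 7 5 1 2 6 8 4 3 / 7 1 6 3 8 4 9 2 5 / 3 8 2 7 5 9 4 1 6 / 4 5 9 2 6 1 7 3 8 / 8 3 1 6 9 5 2 7 4 / 2 9 4 8 3 7 5 6 1 / 5 6 7 4 1 2 3 8 9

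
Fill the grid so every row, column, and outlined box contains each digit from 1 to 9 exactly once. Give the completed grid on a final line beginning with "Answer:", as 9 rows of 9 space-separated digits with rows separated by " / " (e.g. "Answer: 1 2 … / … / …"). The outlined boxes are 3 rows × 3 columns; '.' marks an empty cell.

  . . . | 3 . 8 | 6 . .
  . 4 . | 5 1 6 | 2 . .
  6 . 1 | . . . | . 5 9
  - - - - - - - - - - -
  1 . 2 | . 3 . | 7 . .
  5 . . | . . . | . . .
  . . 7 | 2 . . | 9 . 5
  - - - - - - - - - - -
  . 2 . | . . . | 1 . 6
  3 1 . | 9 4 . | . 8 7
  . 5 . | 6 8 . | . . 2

Step 1. [r5c4∈{1,4,7,8}] r5c4 is the only open cell in col 4 admitting 1, so r5c4=1.
Step 2. [r1c5∈{2,7,9}] r1c5 is the only open cell in box 2 admitting 9. So r1c5=9.
Step 3. [r6c6∈{4}] r6c6 is down to just 4. So r6c6=4.
Step 4. [r5c3∈{3,4,6,8,9}] r5c3 is the only open cell in box 4 admitting 4. So r5c3=4.
Step 5. [r9c3∈{9}] r9c3 is down to just 9, so r9c3=9.
Step 6. [r7c4∈{7}] nothing but 7 survives at r7c4. So r7c4=7.
Step 7. [r6c1∈{8}] r6c1's peers cover all but 8, so r6c1=8.
Step 8. [r3c2∈{3,7,8}] 8 has one home in col 2: r3c2 ⇒ r3c2=8.
Step 9. [r3c7∈{3,4}] across row 3, 3 lands solely at r3c7, so r3c7=3.
Step 10. [r5c9∈{3,8}] in col 9, 3 fits only at r5c9 ⇒ r5c9=3.
Step 11. [r1c2∈{7}] r1c2 is down to just 7, so r1c2=7.
Step 12. [r4c6∈{5,9}] row 4 places 5 nowhere but r4c6 ⇒ r4c6=5.
Step 13. [r6c5∈{6}] nothing but 6 survives at r6c5. So r6c5=6.
Step 14. [r9c7∈{4}] r9c7 has the single candidate 4 ⇒ r9c7=4.
Step 15. [r9c8∈{3}] only 3 remains possible at r9c8, so r9c8=3.
Step 16. [r1c9∈{1,4}] across col 9, 1 lands solely at r1c9 ⇒ r1c9=1.
Step 17. [r5c6∈{7,9}] in col 6, 9 fits only at r5c6 ⇒ r5c6=9.
Step 18. [r5c2∈{6}] r5c2 is down to just 6. So r5c2=6.
Step 19. [r3c6∈{2,7}] in col 6, 7 fits only at r3c6. So r3c6=7.
Step 20. [r4c9∈{4,8}] 4 has one home in col 9: r4c9 ⇒ r4c9=4.
Step 21. [r4c4∈{8}] nothing but 8 survives at r4c4, so r4c4=8.
Step 22. [r1c8∈{4}] r1c8 has the single candidate 4 ⇒ r1c8=4.
Step 23. [r1c1∈{2}] r1c1 has the single candidate 2 ⇒ r1c1=2.
Step 24. [r1c3∈{5}] r1c3 has the single candidate 5 ⇒ r1c3=5.
Step 25. [r5c7∈{8}] r5c7's peers cover all but 8, so r5c7=8.
Step 26. [r8c3∈{6}] r8c3's peers cover all but 6. So r8c3=6.
Step 27. [r2c8∈{7}] r2c8 is down to just 7, so r2c8=7.
Step 28. [r7c8∈{9}] r7c8 has the single candidate 9. So r7c8=9.
Step 29. [r9c6∈{1}] r9c6 has the single candidate 1 ⇒ r9c6=1.
Step 30. [r6c8∈{1}] only 1 remains possible at r6c8, so r6c8=1.
Step 31. [r3c5∈{2}] r3c5 has the single candidate 2 ⇒ r3c5=2.
Step 32. [r7c1∈{4}] r7c1 has the single candidate 4. So r7c1=4.
Step 33. [r4c8∈{6}] only 6 remains possible at r4c8, so r4c8=6.
Step 34. [r4c2∈{9}] nothing but 9 survives at r4c2. So r4c2=9.
Step 35. [r3c4∈{4}] r3c4 is down to just 4, so r3c4=4.
Step 36. [r5c5∈{7}] r5c5 has the single candidate 7. So r5c5=7.
Step 37. [r7c5∈{5}] nothing but 5 survives at r7c5 ⇒ r7c5=5.
Step 38. [r6c2∈{3}] r6c2 has the single candidate 3. So r6c2=3.
Step 39. [r9c1∈{7}] nothing but 7 survives at r9c1. So r9c1=7.
Step 40. [r2c3∈{3}] r2c3 is down to just 3 ⇒ r2c3=3.
Step 41. [r2c9∈{8}] r2c9 is down to just 8, so r2c9=8.
Step 42. [r8c6∈{2}] r8c6 is down to just 2, so r8c6=2.
Step 43. [r7c3∈{8}] r7c3 is down to just 8. So r7c3=8.
Step 44. [r8c7∈{5}] nothing but 5 survives at r8c7, so r8c7=5.
Step 45. [r2c1∈{9}] r2c1 has the single candidate 9 ⇒ r2c1=9.
Step 46. [r7c6∈{3}] r7c6 is down to just 3 ⇒ r7c6=3.
Step 47. [r5c8∈{2}] r5c8 has the single candidate 2, so r5c8=2.

Answer: 2 7 5 3 9 8 6 4 1 / 9 4 3 5 1 6 2 7 8 / 6 8 1 4 2 7 3 5 9 / 1 9 2 8 3 5 7 6 4 / 5 6 4 1 7 9 8 2 3 / 8 3 7 2 6 4 9 1 5 / 4 2 8 7 5 3 1 9 6 / 3 1 6 9 4 2 5 8 7 / 7 5 9 6 8 1 4 3 2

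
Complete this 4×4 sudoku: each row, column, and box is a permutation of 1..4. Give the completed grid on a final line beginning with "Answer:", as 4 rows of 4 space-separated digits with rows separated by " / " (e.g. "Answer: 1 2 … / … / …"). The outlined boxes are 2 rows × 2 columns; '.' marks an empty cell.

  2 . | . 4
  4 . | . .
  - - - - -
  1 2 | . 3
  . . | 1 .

Step 1. [r1c3∈{3}] r1c3 has the single candidate 3, so r1c3=3.
Step 2. [r2c2∈{1,3}] r2c2 is the only open cell in row 2 admitting 3. So r2c2=3.
Step 3. [r2c3∈{2}] nothing but 2 survives at r2c3. So r2c3=2.
Step 4. [r4c1∈{3}] r4c1 has the single candidate 3 ⇒ r4c1=3.
Step 5. [r1c2∈{1}] r1c2's peers cover all but 1 ⇒ r1c2=1.
Step 6. [r3c3∈{4}] nothing but 4 survives at r3c3. So r3c3=4.
Step 7. [r4c2∈{4}] r4c2 is down to just 4. So r4c2=4.
Step 8. [r4c4∈{2}] nothing but 2 survives at r4c4 ⇒ r4c4=2.
Step 9. [r2c4∈{1}] nothing but 1 survives at r2c4, so r2c4=1.

Answer: 2 1 3 4 / 4 3 2 1 / 1 2 4 3 / 3 4 1 2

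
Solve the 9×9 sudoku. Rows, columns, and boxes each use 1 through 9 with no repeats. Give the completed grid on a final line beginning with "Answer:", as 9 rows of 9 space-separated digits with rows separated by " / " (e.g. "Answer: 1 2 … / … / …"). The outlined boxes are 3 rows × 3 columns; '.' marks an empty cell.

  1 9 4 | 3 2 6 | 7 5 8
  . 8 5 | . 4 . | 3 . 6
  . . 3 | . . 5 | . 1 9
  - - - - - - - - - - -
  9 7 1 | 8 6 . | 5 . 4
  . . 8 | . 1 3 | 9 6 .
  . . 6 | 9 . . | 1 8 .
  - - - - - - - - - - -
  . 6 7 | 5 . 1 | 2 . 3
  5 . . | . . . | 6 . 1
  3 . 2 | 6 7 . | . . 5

Step 1. [r8c2∈{4}] r8c2 has the single candidate 4, so r8c2=4.
Step 2. [r9c6∈{4,8,9}] box 8 places 4 nowhere but r9c6 ⇒ r9c6=4.
Step 3. [r8c6∈{2,8,9}] 8 has one home in col 6: r8c6 ⇒ r8c6=8.
Step 4. [r3c4∈{7}] r3c4's peers cover all but 7. So r3c4=7.
Step 5. [r3c2∈{2}] r3c2 has the single candidate 2 ⇒ r3c2=2.
Step 6. [r4c6∈{2}] r4c6's peers cover all but 2. So r4c6=2.
Step 7. [r6c1∈{2,4}] across row 6, 4 lands solely at r6c1 ⇒ r6c1=4.
Step 8. [r8c3∈{9}] r8c3 has the single candidate 9, so r8c3=9.
Step 9. [r5c9∈{2,7}] row 5 places 7 nowhere but r5c9, so r5c9=7.
Step 10. [r6c2∈{3,5}] across row 6, 3 lands solely at r6c2 ⇒ r6c2=3.
Step 11. [r7c8∈{4,9}] r7c8 is the only open cell in row 7 admitting 4 ⇒ r7c8=4.
Step 12. [r5c2∈{5}] r5c2 is down to just 5 ⇒ r5c2=5.
Step 13. [r8c5∈{3}] only 3 remains possible at r8c5. So r8c5=3.
Step 14. [r7c1∈{8}] r7c1 has the single candidate 8 ⇒ r7c1=8.
Step 15. [r9c8∈{9}] only 9 remains possible at r9c8 ⇒ r9c8=9.
Step 16. [r3c1∈{6}] r3c1's peers cover all but 6 ⇒ r3c1=6.
Step 17. [r3c5∈{8}] r3c5's peers cover all but 8, so r3c5=8.
Step 18. [r2c4∈{1}] r2c4 has the single candidate 1, so r2c4=1.
Step 19. [r9c2∈{1}] only 1 remains possible at r9c2. So r9c2=1.
Step 20. [r2c1∈{7}] r2c1 is down to just 7, so r2c1=7.
Step 21. [r5c1∈{2}] nothing but 2 survives at r5c1, so r5c1=2.
Step 22. [r2c6∈{9}] r2c6's peers cover all but 9 ⇒ r2c6=9.
Step 23. [r2c8∈{2}] nothing but 2 survives at r2c8, so r2c8=2.
Step 24. [r4c8∈{3}] r4c8 is down to just 3, so r4c8=3.
Step 25. [r7c5∈{9}] nothing but 9 survives at r7c5. So r7c5=9.
Step 26. [r9c7∈{8}] only 8 remains possible at r9c7. So r9c7=8.
Step 27. [r6c6∈{7}] only 7 remains possible at r6c6 ⇒ r6c6=7.
Step 28. [r3c7∈{4}] only 4 remains possible at r3c7 ⇒ r3c7=4.
Step 29. [r8c8∈{7}] r8c8 has the single candidate 7. So r8c8=7.
Step 30. [r6c9∈{2}] r6c9 is down to just 2. So r6c9=2.
Step 31. [r8c4∈{2}] only 2 remains possible at r8c4 ⇒ r8c4=2.
Step 32. [r6c5∈{5}] nothing but 5 survives at r6c5 ⇒ r6c5=5.
Step 33. [r5c4∈{4}] nothing but 4 survives at r5c4, so r5c4=4.

Answer: 1 9 4 3 2 6 7 5 8 / 7 8 5 1 4 9 3 2 6 / 6 2 3 7 8 5 4 1 9 / 9 7 1 8 6 2 5 3 4 / 2 5 8 4 1 3 9 6 7 / 4 3 6 9 5 7 1 8 2 / 8 6 7 5 9 1 2 4 3 / 5 4 9 2 3 8 6 7 1 / 3 1 2 6 7 4 8 9 5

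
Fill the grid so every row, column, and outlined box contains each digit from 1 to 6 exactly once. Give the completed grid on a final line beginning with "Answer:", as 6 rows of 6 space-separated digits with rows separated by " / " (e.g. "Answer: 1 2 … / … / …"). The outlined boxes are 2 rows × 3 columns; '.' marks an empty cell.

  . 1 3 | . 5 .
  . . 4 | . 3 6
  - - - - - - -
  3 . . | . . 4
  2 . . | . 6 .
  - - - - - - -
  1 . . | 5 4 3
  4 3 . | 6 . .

Step 1. [r6c3∈{2,5}] r6c3 is the only open cell in row 6 admitting 5, so r6c3=5.
Step 2. [r3c2∈{5,6}] 5 has one home in row 3: r3c2. So r3c2=5.
Step 3. [r2c4∈{1,2}] across row 2, 1 lands solely at r2c4. So r2c4=1.
Step 4. [r3c3∈{1,6}] r3c3 is the only open cell in row 3 admitting 6. So r3c3=6.
Step 5. [r3c5∈{1,2}] in row 3, 1 fits only at r3c5. So r3c5=1.
Step 6. [r1c6∈{2}] nothing but 2 survives at r1c6. So r1c6=2.
Step 7. [r5c3∈{2}] nothing but 2 survives at r5c3. So r5c3=2.
Step 8. [r1c4∈{4}] only 4 remains possible at r1c4. So r1c4=4.
Step 9. [r1c1∈{6}] r1c1 is down to just 6, so r1c1=6.
Step 10. [r5c2∈{6}] nothing but 6 survives at r5c2. So r5c2=6.
Step 11. [r2c1∈{5}] r2c1 is down to just 5. So r2c1=5.
Step 12. [r4c3∈{1}] nothing but 1 survives at r4c3. So r4c3=1.
Step 13. [r4c2∈{4}] r4c2's peers cover all but 4, so r4c2=4.
Step 14. [r4c6∈{5}] r4c6's peers cover all but 5. So r4c6=5.
Step 15. [r6c5∈{2}] r6c5 has the single candidate 2. So r6c5=2.
Step 16. [r6c6∈{1}] r6c6 is down to just 1. So r6c6=1.
Step 17. [r2c2∈{2}] r2c2 is down to just 2. So r2c2=2.
Step 18. [r3c4∈{2}] only 2 remains possible at r3c4 ⇒ r3c4=2.
Step 19. [r4c4∈{3}] nothing but 3 survives at r4c4, so r4c4=3.

Answer: 6 1 3 4 5 2 / 5 2 4 1 3 6 / 3 5 6 2 1 4 / 2 4 1 3 6 5 / 1 6 2 5 4 3 / 4 3 5 6 2 1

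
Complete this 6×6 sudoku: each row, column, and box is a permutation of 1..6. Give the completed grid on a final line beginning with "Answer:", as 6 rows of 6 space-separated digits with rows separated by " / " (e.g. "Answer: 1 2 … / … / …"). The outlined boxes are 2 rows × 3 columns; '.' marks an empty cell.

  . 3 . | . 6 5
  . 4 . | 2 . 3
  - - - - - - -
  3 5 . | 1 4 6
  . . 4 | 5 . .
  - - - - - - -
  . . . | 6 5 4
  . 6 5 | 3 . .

Step 1. [r3c3∈{2}] r3c3's peers cover all but 2. So r3c3=2.
Step 2. [r1c3∈{1}] r1c3 has the single candidate 1, so r1c3=1.
Step 3. [r6c6∈{1,2}] col 6 places 1 nowhere but r6c6, so r6c6=1.
Step 4. [r5c2∈{1,2}] in col 2, 2 fits only at r5c2 ⇒ r5c2=2.
Step 5. [r4c1∈{1,6}] 6 has one home in row 4: r4c1, so r4c1=6.
Step 6. [r4c5∈{2,3}] row 4 places 3 nowhere but r4c5, so r4c5=3.
Step 7. [r1c1∈{2}] only 2 remains possible at r1c1, so r1c1=2.
Step 8. [r6c5∈{2}] r6c5's peers cover all but 2 ⇒ r6c5=2.
Step 9. [r5c3∈{3}] r5c3's peers cover all but 3. So r5c3=3.
Step 10. [r2c5∈{1}] r2c5's peers cover all but 1. So r2c5=1.
Step 11. [r4c6∈{2}] r4c6's peers cover all but 2 ⇒ r4c6=2.
Step 12. [r2c1∈{5}] r2c1 is down to just 5. So r2c1=5.
Step 13. [r2c3∈{6}] nothing but 6 survives at r2c3. So r2c3=6.
Step 14. [r6c1∈{4}] only 4 remains possible at r6c1 ⇒ r6c1=4.
Step 15. [r1c4∈{4}] r1c4's peers cover all but 4, so r1c4=4.
Step 16. [r4c2∈{1}] only 1 remains possible at r4c2. So r4c2=1.
Step 17. [r5c1∈{1}] r5c1 has the single candidate 1, so r5c1=1.

Answer: 2 3 1 4 6 5 / 5 4 6 2 1 3 / 3 5 2 1 4 6 / 6 1 4 5 3 2 / 1 2 3 6 5 4 / 4 6 5 3 2 1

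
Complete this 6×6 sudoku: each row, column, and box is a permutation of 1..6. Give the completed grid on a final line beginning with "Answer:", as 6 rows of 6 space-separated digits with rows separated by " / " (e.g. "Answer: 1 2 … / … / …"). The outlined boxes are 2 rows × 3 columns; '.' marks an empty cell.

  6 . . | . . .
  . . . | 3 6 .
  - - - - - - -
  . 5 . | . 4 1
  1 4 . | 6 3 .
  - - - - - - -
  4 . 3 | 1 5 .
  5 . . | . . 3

Step 1. [r2c1∈{2}] r2c1's peers cover all but 2. So r2c1=2.
Step 2. [r6c5∈{2}] only 2 remains possible at r6c5, so r6c5=2.
Step 3. [r1c4∈{2,4,5}] across col 4, 5 lands solely at r1c4 ⇒ r1c4=5.
Step 4. [r2c2∈{1}] r2c2 is down to just 1, so r2c2=1.
Step 5. [r3c3∈{2,6}] across row 3, 6 lands solely at r3c3, so r3c3=6.
Step 6. [r2c6∈{4}] nothing but 4 survives at r2c6 ⇒ r2c6=4.
Step 7. [r4c3∈{2}] nothing but 2 survives at r4c3 ⇒ r4c3=2.
Step 8. [r5c2∈{2,6}] r5c2 is the only open cell in row 5 admitting 2. So r5c2=2.
Step 9. [r1c5∈{1}] only 1 remains possible at r1c5 ⇒ r1c5=1.
Step 10. [r2c3∈{5}] r2c3's peers cover all but 5. So r2c3=5.
Step 11. [r3c4∈{2}] only 2 remains possible at r3c4. So r3c4=2.
Step 12. [r6c4∈{4}] r6c4 is down to just 4. So r6c4=4.
Step 13. [r5c6∈{6}] r5c6 has the single candidate 6 ⇒ r5c6=6.
Step 14. [r3c1∈{3}] nothing but 3 survives at r3c1 ⇒ r3c1=3.
Step 15. [r6c2∈{6}] nothing but 6 survives at r6c2 ⇒ r6c2=6.
Step 16. [r4c6∈{5}] r4c6's peers cover all but 5, so r4c6=5.
Step 17. [r1c6∈{2}] r1c6 has the single candidate 2, so r1c6=2.
Step 18. [r1c3∈{4}] r1c3 is down to just 4. So r1c3=4.
Step 19. [r1c2∈{3}] r1c2's peers cover all but 3, so r1c2=3.
Step 20. [r6c3∈{1}] r6c3 is down to just 1. So r6c3=1.

Answer: 6 3 4 5 1 2 / 2 1 5 3 6 4 / 3 5 6 2 4 1 / 1 4 2 6 3 5 / 4 2 3 1 5 6 / 5 6 1 4 2 3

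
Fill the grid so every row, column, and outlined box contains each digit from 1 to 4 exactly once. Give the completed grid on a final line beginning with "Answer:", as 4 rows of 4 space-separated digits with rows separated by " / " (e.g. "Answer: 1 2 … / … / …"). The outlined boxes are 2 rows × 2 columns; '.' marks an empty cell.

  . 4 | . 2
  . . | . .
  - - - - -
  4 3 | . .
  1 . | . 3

Step 1. [r1c3∈{1,3}] across row 1, 1 lands solely at r1c3. So r1c3=1.
Step 2. [r2c3∈{3,4}] 3 has one home in col 3: r2c3 ⇒ r2c3=3.
Step 3. [r4c2∈{2}] nothing but 2 survives at r4c2 ⇒ r4c2=2.
Step 4. [r2c1∈{2}] r2c1 has the single candidate 2. So r2c1=2.
Step 5. [r2c4∈{4}] r2c4 has the single candidate 4 ⇒ r2c4=4.
Step 6. [r3c3∈{2}] r3c3 has the single candidate 2. So r3c3=2.
Step 7. [r2c2∈{1}] r2c2 has the single candidate 1, so r2c2=1.
Step 8. [r3c4∈{1}] r3c4's peers cover all but 1 ⇒ r3c4=1.
Step 9. [r1c1∈{3}] r1c1 is down to just 3. So r1c1=3.
Step 10. [r4c3∈{4}] only 4 remains possible at r4c3 ⇒ r4c3=4.

Answer: 3 4 1 2 / 2 1 3 4 / 4 3 2 1 / 1 2 4 3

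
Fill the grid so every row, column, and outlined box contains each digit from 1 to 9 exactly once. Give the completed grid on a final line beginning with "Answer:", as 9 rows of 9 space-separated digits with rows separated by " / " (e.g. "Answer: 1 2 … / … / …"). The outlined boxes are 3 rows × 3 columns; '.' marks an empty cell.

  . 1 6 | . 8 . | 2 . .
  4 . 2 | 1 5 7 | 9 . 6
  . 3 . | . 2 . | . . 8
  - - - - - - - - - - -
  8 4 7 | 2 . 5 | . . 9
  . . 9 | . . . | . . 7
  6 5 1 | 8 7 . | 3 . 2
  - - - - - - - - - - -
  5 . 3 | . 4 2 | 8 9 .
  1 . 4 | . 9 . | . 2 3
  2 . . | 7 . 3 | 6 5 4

Step 1. [r5c6∈{1,4,6}] r5c6 is the only open cell in col 6 admitting 1, so r5c6=1.
Step 2. [r7c4∈{6}] r7c4 is down to just 6. So r7c4=6.
Step 3. [r6c8∈{4}] nothing but 4 survives at r6c8 ⇒ r6c8=4.
Step 4. [r3c7∈{1,4,5,7}] 4 has one home in col 7: r3c7 ⇒ r3c7=4.
Step 5. [r3c4∈{9}] r3c4's peers cover all but 9 ⇒ r3c4=9.
Step 6. [r1c4∈{3,4}] box 2 places 3 nowhere but r1c4 ⇒ r1c4=3.
Step 7. [r8c2∈{6,7,8}] row 8 places 6 nowhere but r8c2. So r8c2=6.
Step 8. [r3c8∈{1,7}] r3c8 is the only open cell in row 3 admitting 1 ⇒ r3c8=1.
Step 9. [r4c5∈{3,6}] 3 has one home in row 4: r4c5 ⇒ r4c5=3.
Step 10. [r2c2∈{8}] only 8 remains possible at r2c2. So r2c2=8.
Step 11. [r5c5∈{6}] only 6 remains possible at r5c5, so r5c5=6.
Step 12. [r1c8∈{7}] r1c8's peers cover all but 7. So r1c8=7.
Step 13. [r9c3∈{8}] only 8 remains possible at r9c3, so r9c3=8.
Step 14. [r7c2∈{7}] r7c2's peers cover all but 7. So r7c2=7.
Step 15. [r7c9∈{1}] only 1 remains possible at r7c9, so r7c9=1.
Step 16. [r5c8∈{8}] nothing but 8 survives at r5c8. So r5c8=8.
Step 17. [r8c6∈{8}] r8c6 is down to just 8, so r8c6=8.
Step 18. [r3c1∈{7}] nothing but 7 survives at r3c1, so r3c1=7.
Step 19. [r3c3∈{5}] r3c3 has the single candidate 5, so r3c3=5.
Step 20. [r3c6∈{6}] r3c6 has the single candidate 6 ⇒ r3c6=6.
Step 21. [r5c2∈{2}] r5c2's peers cover all but 2. So r5c2=2.
Step 22. [r2c8∈{3}] r2c8's peers cover all but 3. So r2c8=3.
Step 23. [r4c8∈{6}] nothing but 6 survives at r4c8. So r4c8=6.
Step 24. [r1c9∈{5}] r1c9 has the single candidate 5, so r1c9=5.
Step 25. [r6c6∈{9}] r6c6 has the single candidate 9. So r6c6=9.
Step 26. [r8c7∈{7}] r8c7's peers cover all but 7 ⇒ r8c7=7.
Step 27. [r9c5∈{1}] r9c5 has the single candidate 1, so r9c5=1.
Step 28. [r5c7∈{5}] nothing but 5 survives at r5c7 ⇒ r5c7=5.
Step 29. [r9c2∈{9}] nothing but 9 survives at r9c2 ⇒ r9c2=9.
Step 30. [r1c6∈{4}] r1c6 has the single candidate 4. So r1c6=4.
Step 31. [r1c1∈{9}] r1c1 has the single candidate 9, so r1c1=9.
Step 32. [r5c4∈{4}] r5c4's peers cover all but 4, so r5c4=4.
Step 33. [r8c4∈{5}] r8c4's peers cover all but 5. So r8c4=5.
Step 34. [r5c1∈{3}] only 3 remains possible at r5c1. So r5c1=3.
Step 35. [r4c7∈{1}] r4c7 is down to just 1, so r4c7=1.

Answer: 9 1 6 3 8 4 2 7 5 / 4 8 2 1 5 7 9 3 6 / 7 3 5 9 2 6 4 1 8 / 8 4 7 2 3 5 1 6 9 / 3 2 9 4 6 1 5 8 7 / 6 5 1 8 7 9 3 4 2 / 5 7 3 6 4 2 8 9 1 / 1 6 4 5 9 8 7 2 3 / 2 9 8 7 1 3 6 5 4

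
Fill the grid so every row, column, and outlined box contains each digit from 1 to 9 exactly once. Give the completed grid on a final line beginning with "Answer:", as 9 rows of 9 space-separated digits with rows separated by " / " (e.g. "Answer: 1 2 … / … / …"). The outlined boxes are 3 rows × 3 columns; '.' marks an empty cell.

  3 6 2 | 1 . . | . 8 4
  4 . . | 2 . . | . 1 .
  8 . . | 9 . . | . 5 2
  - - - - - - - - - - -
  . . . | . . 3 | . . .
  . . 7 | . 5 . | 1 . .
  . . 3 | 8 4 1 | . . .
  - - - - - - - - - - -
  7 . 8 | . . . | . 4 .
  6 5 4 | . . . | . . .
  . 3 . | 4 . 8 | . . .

Step 1. [r1c5∈{7}] r1c5 is down to just 7, so r1c5=7.
Step 2. [r4c3∈{1,5,6,9}] r4c3 is the only open cell in col 3 admitting 6 ⇒ r4c3=6.
Step 3. [r1c7∈{9}] r1c7 has the single candidate 9 ⇒ r1c7=9.
Step 4. [r8c6∈{2,7,9}] col 6 places 7 nowhere but r8c6. So r8c6=7.
Step 5. [r8c4∈{3}] r8c4's peers cover all but 3 ⇒ r8c4=3.
Step 6. [r4c7∈{2,4,5,7,8}] r4c7 is the only open cell in col 7 admitting 4 ⇒ r4c7=4.
Step 7. [r5c4∈{6}] r5c4 is down to just 6. So r5c4=6.
Step 8. [r7c4∈{5}] r7c4 is down to just 5, so r7c4=5.
Step 9. [r5c8∈{2,3,9}] in col 8, 3 fits only at r5c8. So r5c8=3.
Step 10. [r5c2∈{2,4,8,9}] r5c2 is the only open cell in row 5 admitting 4, so r5c2=4.
Step 11. [r4c2∈{1,2,8,9}] 8 has one home in col 2: r4c2 ⇒ r4c2=8.
Step 12. [r4c1∈{1,2,5,9}] in row 4, 1 fits only at r4c1, so r4c1=1.
Step 13. [r4c9∈{5,7,9}] in row 4, 5 fits only at r4c9, so r4c9=5.
Step 14. [r9c7∈{2,5,6,7}] row 9 places 5 nowhere but r9c7. So r9c7=5.
Step 15. [r8c7∈{2,8}] in col 7, 8 fits only at r8c7. So r8c7=8.
Step 16. [r3c3∈{1}] nothing but 1 survives at r3c3, so r3c3=1.
Step 17. [r9c3∈{9}] only 9 remains possible at r9c3, so r9c3=9.
Step 18. [r9c1∈{2}] r9c1 is down to just 2 ⇒ r9c1=2.
Step 19. [r5c1∈{9}] only 9 remains possible at r5c1, so r5c1=9.
Step 20. [r7c6∈{2,6,9}] col 6 places 9 nowhere but r7c6. So r7c6=9.
Step 21. [r4c5∈{2,9}] r4c5 is the only open cell in col 5 admitting 9, so r4c5=9.
Step 22. [r4c8∈{2,7}] in row 4, 2 fits only at r4c8, so r4c8=2.
Step 23. [r7c7∈{2,3,6}] in col 7, 2 fits only at r7c7 ⇒ r7c7=2.
Step 24. [r7c9∈{1,3,6}] 3 has one home in row 7: r7c9, so r7c9=3.
Step 25. [r7c5∈{1,6}] r7c5 is the only open cell in row 7 admitting 6. So r7c5=6.
Step 26. [r3c5∈{3}] r3c5's peers cover all but 3 ⇒ r3c5=3.
Step 27. [r8c8∈{9}] r8c8's peers cover all but 9 ⇒ r8c8=9.
Step 28. [r8c9∈{1}] only 1 remains possible at r8c9. So r8c9=1.
Step 29. [r2c7∈{3,6,7}] row 2 places 3 nowhere but r2c7. So r2c7=3.
Step 30. [r6c9∈{6,7,9}] 9 has one home in row 6: r6c9. So r6c9=9.
Step 31. [r3c2∈{7}] r3c2 has the single candidate 7 ⇒ r3c2=7.
Step 32. [r3c7∈{6}] r3c7 is down to just 6. So r3c7=6.
Step 33. [r6c8∈{6,7}] row 6 places 6 nowhere but r6c8 ⇒ r6c8=6.
Step 34. [r2c9∈{7}] r2c9's peers cover all but 7, so r2c9=7.
Step 35. [r1c6∈{5}] r1c6's peers cover all but 5. So r1c6=5.
Step 36. [r5c6∈{2}] r5c6 has the single candidate 2 ⇒ r5c6=2.
Step 37. [r5c9∈{8}] r5c9 is down to just 8. So r5c9=8.
Step 38. [r2c5∈{8}] nothing but 8 survives at r2c5 ⇒ r2c5=8.
Step 39. [r8c5∈{2}] only 2 remains possible at r8c5. So r8c5=2.
Step 40. [r9c5∈{1}] r9c5 has the single candidate 1, so r9c5=1.
Step 41. [r2c2∈{9}] r2c2 is down to just 9. So r2c2=9.
Step 42. [r7c2∈{1}] r7c2 is down to just 1 ⇒ r7c2=1.
Step 43. [r3c6∈{4}] r3c6 is down to just 4, so r3c6=4.
Step 44. [r6c7∈{7}] r6c7 is down to just 7 ⇒ r6c7=7.
Step 45. [r2c6∈{6}] nothing but 6 survives at r2c6, so r2c6=6.
Step 46. [r9c8∈{7}] only 7 remains possible at r9c8 ⇒ r9c8=7.
Step 47. [r6c1∈{5}] only 5 remains possible at r6c1 ⇒ r6c1=5.
Step 48. [r9c9∈{6}] only 6 remains possible at r9c9 ⇒ r9c9=6.
Step 49. [r6c2∈{2}] r6c2 has the single candidate 2. So r6c2=2.
Step 50. [r4c4∈{7}] r4c4 is down to just 7, so r4c4=7.
Step 51. [r2c3∈{5}] only 5 remains possible at r2c3. So r2c3=5.

Answer: 3 6 2 1 7 5 9 8 4 / 4 9 5 2 8 6 3 1 7 / 8 7 1 9 3 4 6 5 2 / 1 8 6 7 9 3 4 2 5 / 9 4 7 6 5 2 1 3 8 / 5 2 3 8 4 1 7 6 9 / 7 1 8 5 6 9 2 4 3 / 6 5 4 3 2 7 8 9 1 / 2 3 9 4 1 8 5 7 6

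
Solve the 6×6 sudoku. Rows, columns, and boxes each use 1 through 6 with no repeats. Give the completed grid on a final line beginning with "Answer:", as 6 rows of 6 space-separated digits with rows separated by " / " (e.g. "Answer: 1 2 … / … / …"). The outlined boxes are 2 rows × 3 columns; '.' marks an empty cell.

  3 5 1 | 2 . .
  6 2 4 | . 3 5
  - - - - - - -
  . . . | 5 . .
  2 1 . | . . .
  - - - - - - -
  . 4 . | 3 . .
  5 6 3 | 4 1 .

Step 1. [r4c4∈{6}] r4c4's peers cover all but 6 ⇒ r4c4=6.
Step 2. [r4c5∈{4}] r4c5 is down to just 4, so r4c5=4.
Step 3. [r6c6∈{2}] r6c6 is down to just 2, so r6c6=2.
Step 4. [r5c6∈{6}] nothing but 6 survives at r5c6, so r5c6=6.
Step 5. [r3c2∈{3}] only 3 remains possible at r3c2 ⇒ r3c2=3.
Step 6. [r5c1∈{1}] r5c1's peers cover all but 1. So r5c1=1.
Step 7. [r2c4∈{1}] r2c4's peers cover all but 1. So r2c4=1.
Step 8. [r5c3∈{2}] r5c3 has the single candidate 2, so r5c3=2.
Step 9. [r3c1∈{4}] nothing but 4 survives at r3c1, so r3c1=4.
Step 10. [r3c6∈{1}] nothing but 1 survives at r3c6. So r3c6=1.
Step 11. [r4c3∈{5}] only 5 remains possible at r4c3. So r4c3=5.
Step 12. [r1c5∈{6}] nothing but 6 survives at r1c5. So r1c5=6.
Step 13. [r4c6∈{3}] only 3 remains possible at r4c6, so r4c6=3.
Step 14. [r1c6∈{4}] r1c6 has the single candidate 4, so r1c6=4.
Step 15. [r3c3∈{6}] r3c3 has the single candidate 6. So r3c3=6.
Step 16. [r3c5∈{2}] r3c5's peers cover all but 2. So r3c5=2.
Step 17. [r5c5∈{5}] r5c5 is down to just 5. So r5c5=5.

Answer: 3 5 1 2 6 4 / 6 2 4 1 3 5 / 4 3 6 5 2 1 / 2 1 5 6 4 3 / 1 4 2 3 5 6 / 5 6 3 4 1 2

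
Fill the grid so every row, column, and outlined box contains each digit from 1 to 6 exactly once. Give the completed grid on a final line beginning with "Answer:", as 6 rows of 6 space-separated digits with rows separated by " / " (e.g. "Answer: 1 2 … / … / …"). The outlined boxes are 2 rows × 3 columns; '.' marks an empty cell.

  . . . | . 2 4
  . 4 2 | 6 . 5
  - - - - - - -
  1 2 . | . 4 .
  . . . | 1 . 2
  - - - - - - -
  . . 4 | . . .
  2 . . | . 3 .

Step 1. [r2c1∈{3}] nothing but 3 survives at r2c1 ⇒ r2c1=3.
Step 2. [r5c2∈{1,3,5,6}] in row 5, 3 fits only at r5c2 ⇒ r5c2=3.
Step 3. [r3c6∈{3,6}] r3c6 is the only open cell in col 6 admitting 3. So r3c6=3.
Step 4. [r3c3∈{5,6}] across row 3, 6 lands solely at r3c3, so r3c3=6.
Step 5. [r4c2∈{5}] r4c2 is down to just 5. So r4c2=5.
Step 6. [r5c5∈{1,5,6}] across col 5, 5 lands solely at r5c5, so r5c5=5.
Step 7. [r5c1∈{6}] nothing but 6 survives at r5c1, so r5c1=6.
Step 8. [r6c2∈{1}] r6c2's peers cover all but 1. So r6c2=1.
Step 9. [r1c1∈{5}] r1c1 has the single candidate 5, so r1c1=5.
Step 10. [r1c4∈{3}] r1c4's peers cover all but 3, so r1c4=3.
Step 11. [r3c4∈{5}] nothing but 5 survives at r3c4 ⇒ r3c4=5.
Step 12. [r5c4∈{2}] r5c4 has the single candidate 2. So r5c4=2.
Step 13. [r1c2∈{6}] r1c2 is down to just 6 ⇒ r1c2=6.
Step 14. [r4c3∈{3}] only 3 remains possible at r4c3, so r4c3=3.
Step 15. [r6c4∈{4}] r6c4 is down to just 4 ⇒ r6c4=4.
Step 16. [r4c5∈{6}] r4c5's peers cover all but 6 ⇒ r4c5=6.
Step 17. [r2c5∈{1}] r2c5 is down to just 1. So r2c5=1.
Step 18. [r6c6∈{6}] r6c6 has the single candidate 6 ⇒ r6c6=6.
Step 19. [r4c1∈{4}] r4c1 is down to just 4, so r4c1=4.
Step 20. [r5c6∈{1}] r5c6 has the single candidate 1, so r5c6=1.
Step 21. [r6c3∈{5}] r6c3 is down to just 5, so r6c3=5.
Step 22. [r1c3∈{1}] only 1 remains possible at r1c3. So r1c3=1.

Answer: 5 6 1 3 2 4 / 3 4 2 6 1 5 / 1 2 6 5 4 3 / 4 5 3 1 6 2 / 6 3 4 2 5 1 / 2 1 5 4 3 6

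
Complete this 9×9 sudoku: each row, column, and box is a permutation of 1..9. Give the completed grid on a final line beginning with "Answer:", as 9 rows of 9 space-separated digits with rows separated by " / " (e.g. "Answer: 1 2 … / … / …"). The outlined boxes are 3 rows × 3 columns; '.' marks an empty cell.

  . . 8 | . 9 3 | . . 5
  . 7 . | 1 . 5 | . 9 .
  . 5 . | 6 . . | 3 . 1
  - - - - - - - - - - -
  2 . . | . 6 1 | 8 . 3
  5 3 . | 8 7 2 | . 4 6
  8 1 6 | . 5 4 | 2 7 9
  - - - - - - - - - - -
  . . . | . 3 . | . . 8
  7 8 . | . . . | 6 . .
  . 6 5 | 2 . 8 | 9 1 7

Step 1. [r9c5∈{4}] only 4 remains possible at r9c5, so r9c5=4.
Step 2. [r2c7∈{4}] r2c7 has the single candidate 4, so r2c7=4.
Step 3. [r2c9∈{2}] r2c9 is down to just 2, so r2c9=2.
Step 4. [r5c3∈{9}] r5c3 has the single candidate 9 ⇒ r5c3=9.
Step 5. [r7c2∈{2,4,9}] across col 2, 9 lands solely at r7c2, so r7c2=9.
Step 6. [r1c4∈{4,7}] across col 4, 4 lands solely at r1c4, so r1c4=4.
Step 7. [r8c8∈{2,3,5}] 3 has one home in col 8: r8c8. So r8c8=3.
Step 8. [r8c3∈{1,2,4}] 2 has one home in row 8: r8c3 ⇒ r8c3=2.
Step 9. [r3c3∈{4}] r3c3 has the single candidate 4. So r3c3=4.
Step 10. [r7c7∈{5}] r7c7 has the single candidate 5 ⇒ r7c7=5.
Step 11. [r2c1∈{3,6}] r2c1 is the only open cell in row 2 admitting 6 ⇒ r2c1=6.
Step 12. [r8c4∈{5,9}] across row 8, 5 lands solely at r8c4 ⇒ r8c4=5.
Step 13. [r7c3∈{1}] r7c3 is down to just 1. So r7c3=1.
Step 14. [r3c6∈{7}] r3c6 is down to just 7, so r3c6=7.
Step 15. [r3c8∈{8}] nothing but 8 survives at r3c8. So r3c8=8.
Step 16. [r1c7∈{7}] nothing but 7 survives at r1c7. So r1c7=7.
Step 17. [r3c5∈{2}] only 2 remains possible at r3c5 ⇒ r3c5=2.
Step 18. [r8c5∈{1}] r8c5's peers cover all but 1, so r8c5=1.
Step 19. [r5c7∈{1}] r5c7 has the single candidate 1 ⇒ r5c7=1.
Step 20. [r6c4∈{3}] nothing but 3 survives at r6c4. So r6c4=3.
Step 21. [r7c6∈{6}] r7c6 has the single candidate 6 ⇒ r7c6=6.
Step 22. [r1c1∈{1}] r1c1's peers cover all but 1. So r1c1=1.
Step 23. [r4c8∈{5}] only 5 remains possible at r4c8. So r4c8=5.
Step 24. [r2c5∈{8}] r2c5's peers cover all but 8. So r2c5=8.
Step 25. [r1c8∈{6}] r1c8's peers cover all but 6 ⇒ r1c8=6.
Step 26. [r2c3∈{3}] nothing but 3 survives at r2c3, so r2c3=3.
Step 27. [r4c4∈{9}] r4c4 is down to just 9. So r4c4=9.
Step 28. [r8c9∈{4}] r8c9 is down to just 4 ⇒ r8c9=4.
Step 29. [r4c3∈{7}] r4c3 is down to just 7 ⇒ r4c3=7.
Step 30. [r9c1∈{3}] nothing but 3 survives at r9c1, so r9c1=3.
Step 31. [r4c2∈{4}] r4c2's peers cover all but 4, so r4c2=4.
Step 32. [r7c8∈{2}] nothing but 2 survives at r7c8. So r7c8=2.
Step 33. [r1c2∈{2}] r1c2 has the single candidate 2, so r1c2=2.
Step 34. [r7c1∈{4}] r7c1 has the single candidate 4. So r7c1=4.
Step 35. [r7c4∈{7}] only 7 remains possible at r7c4, so r7c4=7.
Step 36. [r8c6∈{9}] r8c6 has the single candidate 9, so r8c6=9.
Step 37. [r3c1∈{9}] nothing but 9 survives at r3c1. So r3c1=9.

Answer: 1 2 8 4 9 3 7 6 5 / 6 7 3 1 8 5 4 9 2 / 9 5 4 6 2 7 3 8 1 / 2 4 7 9 6 1 8 5 3 / 5 3 9 8 7 2 1 4 6 / 8 1 6 3 5 4 2 7 9 / 4 9 1 7 3 6 5 2 8 / 7 8 2 5 1 9 6 3 4 / 3 6 5 2 4 8 9 1 7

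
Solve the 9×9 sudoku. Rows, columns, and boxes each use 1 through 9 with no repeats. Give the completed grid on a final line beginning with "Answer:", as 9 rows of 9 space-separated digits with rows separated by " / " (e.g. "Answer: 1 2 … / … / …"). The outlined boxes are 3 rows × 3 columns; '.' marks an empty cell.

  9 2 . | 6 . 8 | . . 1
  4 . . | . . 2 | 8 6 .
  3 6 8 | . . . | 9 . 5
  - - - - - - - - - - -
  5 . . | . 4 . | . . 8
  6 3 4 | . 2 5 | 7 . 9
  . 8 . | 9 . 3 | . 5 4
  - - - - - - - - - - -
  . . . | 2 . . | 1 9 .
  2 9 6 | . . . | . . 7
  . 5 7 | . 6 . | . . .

Step 1. [r7c5∈{3,5,7,8}] r7c5 is the only open cell in row 7 admitting 5, so r7c5=5.
Step 2. [r2c9∈{3}] r2c9's peers cover all but 3, so r2c9=3.
Step 3. [r8c5∈{1,3,8}] r8c5 is the only open cell in col 5 admitting 8, so r8c5=8.
Step 4. [r9c8∈{2,3,4,8}] in col 8, 8 fits only at r9c8, so r9c8=8.
Step 5. [r1c7∈{4}] r1c7 has the single candidate 4, so r1c7=4.
Step 6. [r2c2∈{1,7}] in box 1, 7 fits only at r2c2 ⇒ r2c2=7.
Step 7. [r4c2∈{1}] r4c2 has the single candidate 1 ⇒ r4c2=1.
Step 8. [r6c5∈{1,7}] 1 has one home in row 6: r6c5 ⇒ r6c5=1.
Step 9. [r3c5∈{7}] r3c5 has the single candidate 7. So r3c5=7.
Step 10. [r8c8∈{3,4}] col 8 places 4 nowhere but r8c8. So r8c8=4.
Step 11. [r8c6∈{1}] nothing but 1 survives at r8c6. So r8c6=1.
Step 12. [r3c6∈{4}] r3c6's peers cover all but 4. So r3c6=4.
Step 13. [r4c6∈{6,7}] 6 has one home in col 6: r4c6 ⇒ r4c6=6.
Step 14. [r2c3∈{1,5}] col 3 places 1 nowhere but r2c3 ⇒ r2c3=1.
Step 15. [r6c3∈{2}] r6c3 has the single candidate 2. So r6c3=2.
Step 16. [r8c4∈{3}] nothing but 3 survives at r8c4, so r8c4=3.
Step 17. [r4c8∈{2,3}] across col 8, 3 lands solely at r4c8 ⇒ r4c8=3.
Step 18. [r9c9∈{2}] r9c9 is down to just 2, so r9c9=2.
Step 19. [r7c2∈{4}] r7c2's peers cover all but 4 ⇒ r7c2=4.
Step 20. [r3c4∈{1}] r3c4 is down to just 1 ⇒ r3c4=1.
Step 21. [r5c4∈{8}] r5c4's peers cover all but 8. So r5c4=8.
Step 22. [r1c3∈{5}] r1c3 has the single candidate 5 ⇒ r1c3=5.
Step 23. [r5c8∈{1}] r5c8 has the single candidate 1 ⇒ r5c8=1.
Step 24. [r1c5∈{3}] r1c5 has the single candidate 3. So r1c5=3.
Step 25. [r9c4∈{4}] r9c4 has the single candidate 4. So r9c4=4.
Step 26. [r4c7∈{2}] r4c7 has the single candidate 2. So r4c7=2.
Step 27. [r6c1∈{7}] only 7 remains possible at r6c1 ⇒ r6c1=7.
Step 28. [r3c8∈{2}] r3c8's peers cover all but 2. So r3c8=2.
Step 29. [r7c6∈{7}] r7c6 has the single candidate 7 ⇒ r7c6=7.
Step 30. [r2c5∈{9}] only 9 remains possible at r2c5. So r2c5=9.
Step 31. [r7c1∈{8}] r7c1 is down to just 8. So r7c1=8.
Step 32. [r8c7∈{5}] r8c7 is down to just 5. So r8c7=5.
Step 33. [r4c3∈{9}] only 9 remains possible at r4c3. So r4c3=9.
Step 34. [r1c8∈{7}] nothing but 7 survives at r1c8. So r1c8=7.
Step 35. [r9c7∈{3}] r9c7 has the single candidate 3. So r9c7=3.
Step 36. [r7c3∈{3}] r7c3's peers cover all but 3, so r7c3=3.
Step 37. [r9c6∈{9}] r9c6 has the single candidate 9, so r9c6=9.
Step 38. [r4c4∈{7}] only 7 remains possible at r4c4, so r4c4=7.
Step 39. [r2c4∈{5}] only 5 remains possible at r2c4. So r2c4=5.
Step 40. [r9c1∈{1}] r9c1 is down to just 1, so r9c1=1.
Step 41. [r7c9∈{6}] nothing but 6 survives at r7c9 ⇒ r7c9=6.
Step 42. [r6c7∈{6}] nothing but 6 survives at r6c7. So r6c7=6.

Answer: 9 2 5 6 3 8 4 7 1 / 4 7 1 5 9 2 8 6 3 / 3 6 8 1 7 4 9 2 5 / 5 1 9 7 4 6 2 3 8 / 6 3 4 8 2 5 7 1 9 / 7 8 2 9 1 3 6 5 4 / 8 4 3 2 5 7 1 9 6 / 2 9 6 3 8 1 5 4 7 / 1 5 7 4 6 9 3 8 2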